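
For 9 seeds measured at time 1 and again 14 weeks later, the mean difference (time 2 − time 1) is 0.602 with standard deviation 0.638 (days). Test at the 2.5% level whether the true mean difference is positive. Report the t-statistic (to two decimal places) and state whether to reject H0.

t = 2.83; reject H0

H0: μ_d = 0; H1: μ_d > 0 (paired t-test on the differences, right-tailed).
t = d̄/(s_d/√n) = 0.602/(0.638/√9) = 2.83
df = n − 1 = 8
p-value = P(T ≥ 2.83) ≈ 0.011
Since p ≈ 0.011 < α = 0.025, reject H0; the data support H1.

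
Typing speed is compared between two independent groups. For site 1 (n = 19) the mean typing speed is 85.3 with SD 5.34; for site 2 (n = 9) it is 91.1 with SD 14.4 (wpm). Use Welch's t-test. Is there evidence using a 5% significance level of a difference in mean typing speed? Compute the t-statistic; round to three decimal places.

Let group 1 = site 1, group 2 = site 2. H0: μ_1 = μ_2; H1: μ_1 ≠ μ_2 (Welch's two-sample t-test, two-sided).
t = (x̄_1 − x̄_2)/√(s_1²/n_1 + s_2²/n_2) = (85.3 − 91.1)/√(5.34²/19 + 14.4²/9) = -1.171
Welch–Satterthwaite df ≈ 9.06
Two-sided p-value ≈ 0.2716
Since p ≈ 0.2716 > α = 0.05, fail to reject H0; the evidence is not statistically significant.

-1.171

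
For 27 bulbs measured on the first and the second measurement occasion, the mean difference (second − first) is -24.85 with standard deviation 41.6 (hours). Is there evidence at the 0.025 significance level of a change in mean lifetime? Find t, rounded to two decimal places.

-3.10

H0: μ_d = 0; H1: μ_d ≠ 0 (paired t-test on the differences, two-sided).
t = d̄/(s_d/√n) = -24.85/(41.6/√27) = -3.10
df = n − 1 = 26
Two-sided p-value ≈ 0.005
Since p ≈ 0.005 < α = 0.025, reject H0; the evidence is statistically significant.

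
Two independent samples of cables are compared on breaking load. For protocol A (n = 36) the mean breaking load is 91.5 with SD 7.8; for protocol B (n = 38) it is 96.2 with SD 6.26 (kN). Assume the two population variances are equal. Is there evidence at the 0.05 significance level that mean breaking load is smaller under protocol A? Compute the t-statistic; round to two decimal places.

-2.87

Let group 1 = protocol A, group 2 = protocol B. H0: μ_1 = μ_2; H1: μ_1 < μ_2 (two-sample pooled-variance t-test, left-tailed).
s_p² = [(36−1)·7.8² + (38−1)·6.26²]/(36+38−2) = 49.7131
t = (91.5 − 96.2)/√[49.7131·(1/36 + 1/38)] = -2.87
df = n₁ + n₂ − 2 = 72
p-value = P(T ≤ -2.87) ≈ 0.0027
Since p ≈ 0.0027 < α = 0.05, reject H0; the data support H1.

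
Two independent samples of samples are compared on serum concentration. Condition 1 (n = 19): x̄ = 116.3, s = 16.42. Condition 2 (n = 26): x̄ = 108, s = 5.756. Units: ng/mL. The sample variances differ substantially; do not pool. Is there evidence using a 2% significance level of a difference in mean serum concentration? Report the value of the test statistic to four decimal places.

2.1106

Let group 1 = condition 1, group 2 = condition 2. H0: μ_1 = μ_2; H1: μ_1 ≠ μ_2 (Welch's two-sample t-test, two-sided).
t = (x̄_1 − x̄_2)/√(s_1²/n_1 + s_2²/n_2) = (116.3 − 108)/√(16.42²/19 + 5.756²/26) = 2.1106
Welch–Satterthwaite df ≈ 21.25
Two-sided p-value ≈ 0.047
Since p ≈ 0.047 > α = 0.02, fail to reject H0; the data do not provide sufficient evidence against H0.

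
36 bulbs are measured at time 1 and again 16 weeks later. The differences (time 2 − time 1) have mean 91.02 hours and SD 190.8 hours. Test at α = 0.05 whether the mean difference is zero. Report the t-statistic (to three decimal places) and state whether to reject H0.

t = 2.862; reject H0

H0: μ_d = 0; H1: μ_d ≠ 0 (paired t-test on the differences, two-sided).
t = d̄/(s_d/√n) = 91.02/(190.8/√36) = 2.862
df = n − 1 = 35
Two-sided p-value ≈ 0.0071
Since p ≈ 0.0071 < α = 0.05, reject H0; the data support H1.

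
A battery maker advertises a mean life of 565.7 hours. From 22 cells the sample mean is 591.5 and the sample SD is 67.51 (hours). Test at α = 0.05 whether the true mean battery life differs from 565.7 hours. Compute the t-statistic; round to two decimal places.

1.79

H0: μ = 565.7; H1: μ ≠ 565.7 (one-sample t-test, two-sided).
t = (x̄ − μ₀)/(s/√n) = (591.5 − 565.7)/(67.51/√22) = 1.79
df = n − 1 = 21
Two-sided p-value ≈ 0.087
Since p ≈ 0.087 > α = 0.05, fail to reject H0; the data do not provide sufficient evidence against H0.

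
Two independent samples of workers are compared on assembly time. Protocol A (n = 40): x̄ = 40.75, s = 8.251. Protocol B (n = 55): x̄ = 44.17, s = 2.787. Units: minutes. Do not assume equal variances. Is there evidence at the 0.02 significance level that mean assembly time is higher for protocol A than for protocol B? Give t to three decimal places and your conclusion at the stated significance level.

t = -2.519; fail to reject H0

Let group 1 = protocol A, group 2 = protocol B. H0: μ_1 = μ_2; H1: μ_1 > μ_2 (Welch's two-sample t-test, right-tailed).
t = (x̄_1 − x̄_2)/√(s_1²/n_1 + s_2²/n_2) = (40.75 − 44.17)/√(8.251²/40 + 2.787²/55) = -2.519
Welch–Satterthwaite df ≈ 45.51
p-value = P(T ≥ -2.519) ≈ 0.992
Since p ≈ 0.992 > α = 0.02, fail to reject H0; the data do not provide sufficient evidence against H0.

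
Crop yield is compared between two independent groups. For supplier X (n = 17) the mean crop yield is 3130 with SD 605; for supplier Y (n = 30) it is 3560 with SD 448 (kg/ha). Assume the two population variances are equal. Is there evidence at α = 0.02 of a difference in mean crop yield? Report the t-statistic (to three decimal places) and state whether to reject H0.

Let group 1 = supplier X, group 2 = supplier Y. H0: μ_1 = μ_2; H1: μ_1 ≠ μ_2 (two-sample pooled-variance t-test, two-sided).
s_p² = [(17−1)·605² + (30−1)·448²]/(17+30−2) = 259485
t = (3130 − 3560)/√[259485·(1/17 + 1/30)] = -2.781
df = n₁ + n₂ − 2 = 45
Two-sided p-value ≈ 0.0079
Since p ≈ 0.0079 < α = 0.02, reject H0; the data support H1.

t = -2.781; reject H0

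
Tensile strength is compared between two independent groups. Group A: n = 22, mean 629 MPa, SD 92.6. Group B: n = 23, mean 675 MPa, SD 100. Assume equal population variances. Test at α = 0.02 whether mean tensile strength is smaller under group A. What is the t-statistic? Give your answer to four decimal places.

Let group 1 = group A, group 2 = group B. H0: μ_1 = μ_2; H1: μ_1 < μ_2 (two-sample pooled-variance t-test, left-tailed).
s_p² = [(22−1)·92.6² + (23−1)·100²]/(22+23−2) = 9303.95
t = (629 − 675)/√[9303.95·(1/22 + 1/23)] = -1.5992
df = n₁ + n₂ − 2 = 43
p-value = P(T ≤ -1.5992) ≈ 0.0586
Since p ≈ 0.0586 > α = 0.02, fail to reject H0; the evidence is not statistically significant.

-1.5992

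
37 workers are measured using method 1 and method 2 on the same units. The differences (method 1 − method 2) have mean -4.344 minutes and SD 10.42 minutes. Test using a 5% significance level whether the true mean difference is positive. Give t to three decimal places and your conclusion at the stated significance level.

t = -2.536; fail to reject H0

H0: μ_d = 0; H1: μ_d > 0 (paired t-test on the differences, right-tailed).
t = d̄/(s_d/√n) = -4.344/(10.42/√37) = -2.536
df = n − 1 = 36
p-value = P(T ≥ -2.536) ≈ 0.992
Since p ≈ 0.992 > α = 0.05, fail to reject H0; the evidence is not statistically significant.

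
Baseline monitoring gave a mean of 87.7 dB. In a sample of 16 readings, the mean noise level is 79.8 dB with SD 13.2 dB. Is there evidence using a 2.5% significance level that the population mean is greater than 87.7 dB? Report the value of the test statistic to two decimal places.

-2.39

H0: μ = 87.7; H1: μ > 87.7 (one-sample t-test, right-tailed).
t = (x̄ − μ₀)/(s/√n) = (79.8 − 87.7)/(13.2/√16) = -2.39
df = n − 1 = 15
p-value = P(T ≥ -2.39) ≈ 0.9849
Since p ≈ 0.9849 > α = 0.025, fail to reject H0; the evidence is not statistically significant.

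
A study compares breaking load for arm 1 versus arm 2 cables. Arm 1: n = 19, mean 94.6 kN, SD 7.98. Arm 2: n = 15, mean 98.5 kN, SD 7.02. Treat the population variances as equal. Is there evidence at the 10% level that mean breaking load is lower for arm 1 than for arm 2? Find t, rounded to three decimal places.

Let group 1 = arm 1, group 2 = arm 2. H0: μ_1 = μ_2; H1: μ_1 < μ_2 (two-sample pooled-variance t-test, left-tailed).
s_p² = [(19−1)·7.98² + (15−1)·7.02²]/(19+15−2) = 57.3804
t = (94.6 − 98.5)/√[57.3804·(1/19 + 1/15)] = -1.491
df = n₁ + n₂ − 2 = 32
p-value = P(T ≤ -1.491) ≈ 0.0729
Since p ≈ 0.0729 < α = 0.1, reject H0; the data support H1.

-1.491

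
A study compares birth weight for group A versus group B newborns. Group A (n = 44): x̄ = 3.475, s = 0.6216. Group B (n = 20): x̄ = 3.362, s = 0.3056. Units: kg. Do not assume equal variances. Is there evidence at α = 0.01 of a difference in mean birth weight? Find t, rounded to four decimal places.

Let group 1 = group A, group 2 = group B. H0: μ_1 = μ_2; H1: μ_1 ≠ μ_2 (Welch's two-sample t-test, two-sided).
t = (x̄_1 − x̄_2)/√(s_1²/n_1 + s_2²/n_2) = (3.475 − 3.362)/√(0.6216²/44 + 0.3056²/20) = 0.9743
Welch–Satterthwaite df ≈ 61.52
Two-sided p-value ≈ 0.3337
Since p ≈ 0.3337 > α = 0.01, fail to reject H0; the evidence is not statistically significant.

0.9743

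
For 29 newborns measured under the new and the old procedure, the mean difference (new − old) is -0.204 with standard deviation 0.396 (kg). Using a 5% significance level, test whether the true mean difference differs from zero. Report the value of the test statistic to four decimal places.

-2.7742

H0: μ_d = 0; H1: μ_d ≠ 0 (paired t-test on the differences, two-sided).
t = d̄/(s_d/√n) = -0.204/(0.396/√29) = -2.7742
df = n − 1 = 28
Two-sided p-value ≈ 0.010
Since p ≈ 0.010 < α = 0.05, reject H0; the data support H1.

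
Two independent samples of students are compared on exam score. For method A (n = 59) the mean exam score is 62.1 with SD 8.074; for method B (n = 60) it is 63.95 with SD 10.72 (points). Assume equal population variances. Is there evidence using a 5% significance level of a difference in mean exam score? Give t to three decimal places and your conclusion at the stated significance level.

Let group 1 = method A, group 2 = method B. H0: μ_1 = μ_2; H1: μ_1 ≠ μ_2 (two-sample pooled-variance t-test, two-sided).
s_p² = [(59−1)·8.074² + (60−1)·10.72²]/(59+60−2) = 90.2665
t = (62.1 − 63.95)/√[90.2665·(1/59 + 1/60)] = -1.062
df = n₁ + n₂ − 2 = 117
Two-sided p-value ≈ 0.2904
Since p ≈ 0.2904 > α = 0.05, fail to reject H0; the data do not provide sufficient evidence against H0.

t = -1.062; fail to reject H0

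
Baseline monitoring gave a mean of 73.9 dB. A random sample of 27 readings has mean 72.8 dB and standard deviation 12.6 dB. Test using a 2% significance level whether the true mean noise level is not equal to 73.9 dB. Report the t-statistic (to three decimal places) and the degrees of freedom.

t = -0.454, df = 26

H0: μ = 73.9; H1: μ ≠ 73.9 (one-sample t-test, two-sided).
t = (x̄ − μ₀)/(s/√n) = (72.8 − 73.9)/(12.6/√27) = -0.454
df = n − 1 = 26
Two-sided p-value ≈ 0.6539
Since p ≈ 0.6539 > α = 0.02, fail to reject H0; the evidence is not statistically significant.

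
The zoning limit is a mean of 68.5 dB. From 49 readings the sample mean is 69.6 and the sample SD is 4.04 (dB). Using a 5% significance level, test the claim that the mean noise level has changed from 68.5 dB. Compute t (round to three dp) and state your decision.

t = 1.906; fail to reject H0

H0: μ = 68.5; H1: μ ≠ 68.5 (one-sample t-test, two-sided).
t = (x̄ − μ₀)/(s/√n) = (69.6 − 68.5)/(4.04/√49) = 1.906
df = n − 1 = 48
Two-sided p-value ≈ 0.0627
Since p ≈ 0.0627 > α = 0.05, fail to reject H0; the evidence is not statistically significant.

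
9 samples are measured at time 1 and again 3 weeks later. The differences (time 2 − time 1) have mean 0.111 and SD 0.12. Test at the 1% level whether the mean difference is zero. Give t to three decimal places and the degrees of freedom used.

H0: μ_d = 0; H1: μ_d ≠ 0 (paired t-test on the differences, two-sided).
t = d̄/(s_d/√n) = 0.111/(0.12/√9) = 2.775
df = n − 1 = 8
Two-sided p-value ≈ 0.0241
Since p ≈ 0.0241 > α = 0.01, fail to reject H0; the data do not provide sufficient evidence against H0.

t = 2.775, df = 8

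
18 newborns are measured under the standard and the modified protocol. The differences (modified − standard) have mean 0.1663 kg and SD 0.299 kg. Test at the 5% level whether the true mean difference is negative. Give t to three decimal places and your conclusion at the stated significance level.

t = 2.360; fail to reject H0

H0: μ_d = 0; H1: μ_d < 0 (paired t-test on the differences, left-tailed).
t = d̄/(s_d/√n) = 0.1663/(0.299/√18) = 2.360
df = n − 1 = 17
p-value = P(T ≤ 2.360) ≈ 0.985
Since p ≈ 0.985 > α = 0.05, fail to reject H0; the data do not provide sufficient evidence against H0.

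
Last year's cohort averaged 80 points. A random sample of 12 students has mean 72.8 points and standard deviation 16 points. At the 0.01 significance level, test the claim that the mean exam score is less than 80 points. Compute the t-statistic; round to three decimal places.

H0: μ = 80; H1: μ < 80 (one-sample t-test, left-tailed).
t = (x̄ − μ₀)/(s/√n) = (72.8 − 80)/(16/√12) = -1.559
df = n − 1 = 11
p-value = P(T ≤ -1.559) ≈ 0.0737
Since p ≈ 0.0737 > α = 0.01, fail to reject H0; the evidence is not statistically significant.

-1.559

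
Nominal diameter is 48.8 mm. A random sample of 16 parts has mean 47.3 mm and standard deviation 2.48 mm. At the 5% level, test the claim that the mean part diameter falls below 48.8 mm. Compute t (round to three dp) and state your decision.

t = -2.419; reject H0

H0: μ = 48.8; H1: μ < 48.8 (one-sample t-test, left-tailed).
t = (x̄ − μ₀)/(s/√n) = (47.3 − 48.8)/(2.48/√16) = -2.419
df = n − 1 = 15
p-value = P(T ≤ -2.419) ≈ 0.014
Since p ≈ 0.014 < α = 0.05, reject H0; the data support H1.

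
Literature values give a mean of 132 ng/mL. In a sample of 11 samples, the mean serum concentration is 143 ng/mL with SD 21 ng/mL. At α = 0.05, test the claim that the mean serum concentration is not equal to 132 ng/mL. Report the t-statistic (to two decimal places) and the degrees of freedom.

H0: μ = 132; H1: μ ≠ 132 (one-sample t-test, two-sided).
t = (x̄ − μ₀)/(s/√n) = (143 − 132)/(21/√11) = 1.74
df = n − 1 = 10
Two-sided p-value ≈ 0.1130
Since p ≈ 0.1130 > α = 0.05, fail to reject H0; the data do not provide sufficient evidence against H0.

t = 1.74, df = 10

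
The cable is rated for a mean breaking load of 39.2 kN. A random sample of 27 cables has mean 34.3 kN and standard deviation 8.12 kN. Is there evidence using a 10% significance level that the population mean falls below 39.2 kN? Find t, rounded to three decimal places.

H0: μ = 39.2; H1: μ < 39.2 (one-sample t-test, left-tailed).
t = (x̄ − μ₀)/(s/√n) = (34.3 − 39.2)/(8.12/√27) = -3.136
df = n − 1 = 26
p-value = P(T ≤ -3.136) ≈ 0.002
Since p ≈ 0.002 < α = 0.1, reject H0; the data support H1.

-3.136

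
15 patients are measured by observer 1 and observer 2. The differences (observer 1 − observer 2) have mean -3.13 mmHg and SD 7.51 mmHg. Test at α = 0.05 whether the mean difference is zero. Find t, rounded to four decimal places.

-1.6142

H0: μ_d = 0; H1: μ_d ≠ 0 (paired t-test on the differences, two-sided).
t = d̄/(s_d/√n) = -3.13/(7.51/√15) = -1.6142
df = n − 1 = 14
Two-sided p-value ≈ 0.1288
Since p ≈ 0.1288 > α = 0.05, fail to reject H0; the evidence is not statistically significant.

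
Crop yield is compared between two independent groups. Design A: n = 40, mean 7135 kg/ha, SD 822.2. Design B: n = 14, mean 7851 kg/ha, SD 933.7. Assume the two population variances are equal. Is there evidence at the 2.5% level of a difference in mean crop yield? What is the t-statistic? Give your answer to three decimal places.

Let group 1 = design A, group 2 = design B. H0: μ_1 = μ_2; H1: μ_1 ≠ μ_2 (two-sample pooled-variance t-test, two-sided).
s_p² = [(40−1)·822.2² + (14−1)·933.7²]/(40+14−2) = 724959
t = (7135 − 7851)/√[724959·(1/40 + 1/14)] = -2.708
df = n₁ + n₂ − 2 = 52
Two-sided p-value ≈ 0.009
Since p ≈ 0.009 < α = 0.025, reject H0; the data support H1.

-2.708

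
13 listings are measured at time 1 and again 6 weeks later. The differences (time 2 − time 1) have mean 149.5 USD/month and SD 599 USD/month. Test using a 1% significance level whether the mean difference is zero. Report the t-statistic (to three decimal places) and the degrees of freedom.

H0: μ_d = 0; H1: μ_d ≠ 0 (paired t-test on the differences, two-sided).
t = d̄/(s_d/√n) = 149.5/(599/√13) = 0.900
df = n − 1 = 12
Two-sided p-value ≈ 0.3859
Since p ≈ 0.3859 > α = 0.01, fail to reject H0; the data do not provide sufficient evidence against H0.

t = 0.900, df = 12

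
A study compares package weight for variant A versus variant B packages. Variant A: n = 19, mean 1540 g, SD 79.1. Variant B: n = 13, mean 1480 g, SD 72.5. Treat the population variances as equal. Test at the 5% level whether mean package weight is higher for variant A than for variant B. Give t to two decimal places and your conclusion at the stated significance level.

Let group 1 = variant A, group 2 = variant B. H0: μ_1 = μ_2; H1: μ_1 > μ_2 (two-sample pooled-variance t-test, right-tailed).
s_p² = [(19−1)·79.1² + (13−1)·72.5²]/(19+13−2) = 5856.59
t = (1540 − 1480)/√[5856.59·(1/19 + 1/13)] = 2.18
df = n₁ + n₂ − 2 = 30
p-value = P(T ≥ 2.18) ≈ 0.0187
Since p ≈ 0.0187 < α = 0.05, reject H0; the data support H1.

t = 2.18; reject H0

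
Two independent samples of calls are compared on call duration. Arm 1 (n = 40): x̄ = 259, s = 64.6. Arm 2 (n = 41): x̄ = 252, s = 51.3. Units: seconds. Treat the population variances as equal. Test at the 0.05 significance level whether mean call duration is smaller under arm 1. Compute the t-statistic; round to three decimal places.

Let group 1 = arm 1, group 2 = arm 2. H0: μ_1 = μ_2; H1: μ_1 < μ_2 (two-sample pooled-variance t-test, left-tailed).
s_p² = [(40−1)·64.6² + (41−1)·51.3²]/(40+41−2) = 3392.67
t = (259 − 252)/√[3392.67·(1/40 + 1/41)] = 0.541
df = n₁ + n₂ − 2 = 79
p-value = P(T ≤ 0.541) ≈ 0.7049
Since p ≈ 0.7049 > α = 0.05, fail to reject H0; the evidence is not statistically significant.

0.541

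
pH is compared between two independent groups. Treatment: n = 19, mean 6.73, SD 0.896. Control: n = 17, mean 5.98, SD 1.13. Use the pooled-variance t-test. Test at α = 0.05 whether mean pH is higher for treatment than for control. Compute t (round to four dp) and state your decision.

t = 2.2180; reject H0

Let group 1 = treatment, group 2 = control. H0: μ_1 = μ_2; H1: μ_1 > μ_2 (two-sample pooled-variance t-test, right-tailed).
s_p² = [(19−1)·0.896² + (17−1)·1.13²]/(19+17−2) = 1.02591
t = (6.73 − 5.98)/√[1.02591·(1/19 + 1/17)] = 2.2180
df = n₁ + n₂ − 2 = 34
p-value = P(T ≥ 2.2180) ≈ 0.0167
Since p ≈ 0.0167 < α = 0.05, reject H0; the data support H1.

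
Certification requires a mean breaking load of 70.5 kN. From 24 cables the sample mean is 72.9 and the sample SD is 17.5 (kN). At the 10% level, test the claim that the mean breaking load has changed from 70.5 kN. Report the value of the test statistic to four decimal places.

H0: μ = 70.5; H1: μ ≠ 70.5 (one-sample t-test, two-sided).
t = (x̄ − μ₀)/(s/√n) = (72.9 − 70.5)/(17.5/√24) = 0.6719
df = n − 1 = 23
Two-sided p-value ≈ 0.5084
Since p ≈ 0.5084 > α = 0.1, fail to reject H0; the data do not provide sufficient evidence against H0.

0.6719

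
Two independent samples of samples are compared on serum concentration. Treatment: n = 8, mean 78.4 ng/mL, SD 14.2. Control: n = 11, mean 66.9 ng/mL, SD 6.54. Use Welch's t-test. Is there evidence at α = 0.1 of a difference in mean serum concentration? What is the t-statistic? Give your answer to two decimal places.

2.13

Let group 1 = treatment, group 2 = control. H0: μ_1 = μ_2; H1: μ_1 ≠ μ_2 (Welch's two-sample t-test, two-sided).
t = (x̄_1 − x̄_2)/√(s_1²/n_1 + s_2²/n_2) = (78.4 − 66.9)/√(14.2²/8 + 6.54²/11) = 2.13
Welch–Satterthwaite df ≈ 9.17
Two-sided p-value ≈ 0.061
Since p ≈ 0.061 < α = 0.1, reject H0; the evidence is statistically significant.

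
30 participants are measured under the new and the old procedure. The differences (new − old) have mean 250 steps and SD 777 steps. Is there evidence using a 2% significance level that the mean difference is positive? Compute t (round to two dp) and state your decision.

t = 1.76; fail to reject H0

H0: μ_d = 0; H1: μ_d > 0 (paired t-test on the differences, right-tailed).
t = d̄/(s_d/√n) = 250/(777/√30) = 1.76
df = n − 1 = 29
p-value = P(T ≥ 1.76) ≈ 0.0443
Since p ≈ 0.0443 > α = 0.02, fail to reject H0; the data do not provide sufficient evidence against H0.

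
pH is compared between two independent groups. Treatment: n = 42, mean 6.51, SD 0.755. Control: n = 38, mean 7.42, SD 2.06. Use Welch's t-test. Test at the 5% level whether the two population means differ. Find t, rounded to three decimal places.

-2.571

Let group 1 = treatment, group 2 = control. H0: μ_1 = μ_2; H1: μ_1 ≠ μ_2 (Welch's two-sample t-test, two-sided).
t = (x̄_1 − x̄_2)/√(s_1²/n_1 + s_2²/n_2) = (6.51 − 7.42)/√(0.755²/42 + 2.06²/38) = -2.571
Welch–Satterthwaite df ≈ 45.93
Two-sided p-value ≈ 0.013
Since p ≈ 0.013 < α = 0.05, reject H0; the evidence is statistically significant.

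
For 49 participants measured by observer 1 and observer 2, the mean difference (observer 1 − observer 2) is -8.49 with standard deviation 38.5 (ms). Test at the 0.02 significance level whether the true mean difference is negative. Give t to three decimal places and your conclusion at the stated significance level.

t = -1.544; fail to reject H0

H0: μ_d = 0; H1: μ_d < 0 (paired t-test on the differences, left-tailed).
t = d̄/(s_d/√n) = -8.49/(38.5/√49) = -1.544
df = n − 1 = 48
p-value = P(T ≤ -1.544) ≈ 0.0646
Since p ≈ 0.0646 > α = 0.02, fail to reject H0; the evidence is not statistically significant.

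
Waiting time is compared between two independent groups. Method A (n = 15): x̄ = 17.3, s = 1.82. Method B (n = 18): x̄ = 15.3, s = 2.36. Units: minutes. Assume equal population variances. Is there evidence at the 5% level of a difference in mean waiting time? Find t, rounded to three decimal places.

2.682

Let group 1 = method A, group 2 = method B. H0: μ_1 = μ_2; H1: μ_1 ≠ μ_2 (two-sample pooled-variance t-test, two-sided).
s_p² = [(15−1)·1.82² + (18−1)·2.36²]/(15+18−2) = 4.55022
t = (17.3 − 15.3)/√[4.55022·(1/15 + 1/18)] = 2.682
df = n₁ + n₂ − 2 = 31
Two-sided p-value ≈ 0.012
Since p ≈ 0.012 < α = 0.05, reject H0; the evidence is statistically significant.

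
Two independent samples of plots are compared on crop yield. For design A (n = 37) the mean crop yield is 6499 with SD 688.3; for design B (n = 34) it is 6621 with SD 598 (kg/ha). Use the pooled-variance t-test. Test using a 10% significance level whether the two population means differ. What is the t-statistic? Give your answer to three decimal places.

-0.794

Let group 1 = design A, group 2 = design B. H0: μ_1 = μ_2; H1: μ_1 ≠ μ_2 (two-sample pooled-variance t-test, two-sided).
s_p² = [(37−1)·688.3² + (34−1)·598²]/(37+34−2) = 418206
t = (6499 − 6621)/√[418206·(1/37 + 1/34)] = -0.794
df = n₁ + n₂ − 2 = 69
Two-sided p-value ≈ 0.430
Since p ≈ 0.430 > α = 0.1, fail to reject H0; the data do not provide sufficient evidence against H0.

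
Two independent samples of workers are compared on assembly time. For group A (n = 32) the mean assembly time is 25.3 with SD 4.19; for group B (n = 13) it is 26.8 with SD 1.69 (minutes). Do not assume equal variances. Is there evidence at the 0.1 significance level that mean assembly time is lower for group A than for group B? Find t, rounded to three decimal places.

-1.711

Let group 1 = group A, group 2 = group B. H0: μ_1 = μ_2; H1: μ_1 < μ_2 (Welch's two-sample t-test, left-tailed).
t = (x̄_1 − x̄_2)/√(s_1²/n_1 + s_2²/n_2) = (25.3 − 26.8)/√(4.19²/32 + 1.69²/13) = -1.711
Welch–Satterthwaite df ≈ 42.99
p-value = P(T ≤ -1.711) ≈ 0.0471
Since p ≈ 0.0471 < α = 0.1, reject H0; the data support H1.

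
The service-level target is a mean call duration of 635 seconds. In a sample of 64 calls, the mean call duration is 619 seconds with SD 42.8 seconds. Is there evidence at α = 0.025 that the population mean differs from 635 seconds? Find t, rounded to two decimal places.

-2.99

H0: μ = 635; H1: μ ≠ 635 (one-sample t-test, two-sided).
t = (x̄ − μ₀)/(s/√n) = (619 − 635)/(42.8/√64) = -2.99
df = n − 1 = 63
Two-sided p-value ≈ 0.0040
Since p ≈ 0.0040 < α = 0.025, reject H0; the evidence is statistically significant.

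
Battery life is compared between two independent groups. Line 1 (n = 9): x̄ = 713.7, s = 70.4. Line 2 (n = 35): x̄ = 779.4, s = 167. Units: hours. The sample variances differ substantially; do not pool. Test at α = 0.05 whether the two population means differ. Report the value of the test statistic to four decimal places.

Let group 1 = line 1, group 2 = line 2. H0: μ_1 = μ_2; H1: μ_1 ≠ μ_2 (Welch's two-sample t-test, two-sided).
t = (x̄_1 − x̄_2)/√(s_1²/n_1 + s_2²/n_2) = (713.7 − 779.4)/√(70.4²/9 + 167²/35) = -1.7898
Welch–Satterthwaite df ≈ 32.09
Two-sided p-value ≈ 0.083
Since p ≈ 0.083 > α = 0.05, fail to reject H0; the evidence is not statistically significant.

-1.7898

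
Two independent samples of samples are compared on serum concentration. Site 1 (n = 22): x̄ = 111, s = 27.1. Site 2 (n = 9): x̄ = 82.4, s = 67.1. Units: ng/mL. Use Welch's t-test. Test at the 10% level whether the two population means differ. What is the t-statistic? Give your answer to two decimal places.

1.24

Let group 1 = site 1, group 2 = site 2. H0: μ_1 = μ_2; H1: μ_1 ≠ μ_2 (Welch's two-sample t-test, two-sided).
t = (x̄_1 − x̄_2)/√(s_1²/n_1 + s_2²/n_2) = (111 − 82.4)/√(27.1²/22 + 67.1²/9) = 1.24
Welch–Satterthwaite df ≈ 9.09
Two-sided p-value ≈ 0.247
Since p ≈ 0.247 > α = 0.1, fail to reject H0; the data do not provide sufficient evidence against H0.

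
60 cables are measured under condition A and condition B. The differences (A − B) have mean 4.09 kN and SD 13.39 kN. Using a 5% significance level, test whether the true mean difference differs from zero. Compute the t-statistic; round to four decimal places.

2.3660

H0: μ_d = 0; H1: μ_d ≠ 0 (paired t-test on the differences, two-sided).
t = d̄/(s_d/√n) = 4.09/(13.39/√60) = 2.3660
df = n − 1 = 59
Two-sided p-value ≈ 0.021
Since p ≈ 0.021 < α = 0.05, reject H0; the evidence is statistically significant.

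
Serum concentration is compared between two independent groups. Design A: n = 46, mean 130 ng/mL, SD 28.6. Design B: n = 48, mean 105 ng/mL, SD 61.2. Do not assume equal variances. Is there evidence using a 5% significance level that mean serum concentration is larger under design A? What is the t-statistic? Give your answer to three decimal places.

Let group 1 = design A, group 2 = design B. H0: μ_1 = μ_2; H1: μ_1 > μ_2 (Welch's two-sample t-test, right-tailed).
t = (x̄_1 − x̄_2)/√(s_1²/n_1 + s_2²/n_2) = (130 − 105)/√(28.6²/46 + 61.2²/48) = 2.554
Welch–Satterthwaite df ≈ 67.22
p-value = P(T ≥ 2.554) ≈ 0.0065
Since p ≈ 0.0065 < α = 0.05, reject H0; the data support H1.

2.554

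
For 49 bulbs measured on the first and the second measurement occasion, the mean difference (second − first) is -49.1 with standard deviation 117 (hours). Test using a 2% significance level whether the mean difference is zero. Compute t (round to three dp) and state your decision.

H0: μ_d = 0; H1: μ_d ≠ 0 (paired t-test on the differences, two-sided).
t = d̄/(s_d/√n) = -49.1/(117/√49) = -2.938
df = n − 1 = 48
Two-sided p-value ≈ 0.0051
Since p ≈ 0.0051 < α = 0.02, reject H0; the data support H1.

t = -2.938; reject H0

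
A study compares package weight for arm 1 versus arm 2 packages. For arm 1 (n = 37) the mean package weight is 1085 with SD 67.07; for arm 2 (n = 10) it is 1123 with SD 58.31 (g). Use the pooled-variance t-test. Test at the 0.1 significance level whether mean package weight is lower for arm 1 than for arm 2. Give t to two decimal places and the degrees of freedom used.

t = -1.63, df = 45

Let group 1 = arm 1, group 2 = arm 2. H0: μ_1 = μ_2; H1: μ_1 < μ_2 (two-sample pooled-variance t-test, left-tailed).
s_p² = [(37−1)·67.07² + (10−1)·58.31²]/(37+10−2) = 4278.72
t = (1085 − 1123)/√[4278.72·(1/37 + 1/10)] = -1.63
df = n₁ + n₂ − 2 = 45
p-value = P(T ≤ -1.63) ≈ 0.055
Since p ≈ 0.055 < α = 0.1, reject H0; the evidence is statistically significant.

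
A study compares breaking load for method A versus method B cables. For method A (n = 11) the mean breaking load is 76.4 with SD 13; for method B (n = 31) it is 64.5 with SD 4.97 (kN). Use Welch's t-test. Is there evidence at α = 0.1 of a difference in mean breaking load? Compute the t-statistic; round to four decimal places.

2.9602

Let group 1 = method A, group 2 = method B. H0: μ_1 = μ_2; H1: μ_1 ≠ μ_2 (Welch's two-sample t-test, two-sided).
t = (x̄_1 − x̄_2)/√(s_1²/n_1 + s_2²/n_2) = (76.4 − 64.5)/√(13²/11 + 4.97²/31) = 2.9602
Welch–Satterthwaite df ≈ 11.05
Two-sided p-value ≈ 0.0129
Since p ≈ 0.0129 < α = 0.1, reject H0; the data support H1.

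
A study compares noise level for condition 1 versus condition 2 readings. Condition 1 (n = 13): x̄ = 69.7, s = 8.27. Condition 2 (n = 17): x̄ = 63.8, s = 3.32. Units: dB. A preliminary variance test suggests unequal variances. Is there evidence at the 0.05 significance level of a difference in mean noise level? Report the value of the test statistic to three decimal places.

Let group 1 = condition 1, group 2 = condition 2. H0: μ_1 = μ_2; H1: μ_1 ≠ μ_2 (Welch's two-sample t-test, two-sided).
t = (x̄_1 − x̄_2)/√(s_1²/n_1 + s_2²/n_2) = (69.7 − 63.8)/√(8.27²/13 + 3.32²/17) = 2.427
Welch–Satterthwaite df ≈ 14.97
Two-sided p-value ≈ 0.0283
Since p ≈ 0.0283 < α = 0.05, reject H0; the evidence is statistically significant.

2.427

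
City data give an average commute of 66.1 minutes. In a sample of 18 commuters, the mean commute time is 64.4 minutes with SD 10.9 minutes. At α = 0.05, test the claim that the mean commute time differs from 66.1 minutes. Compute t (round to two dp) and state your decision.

H0: μ = 66.1; H1: μ ≠ 66.1 (one-sample t-test, two-sided).
t = (x̄ − μ₀)/(s/√n) = (64.4 − 66.1)/(10.9/√18) = -0.66
df = n − 1 = 17
Two-sided p-value ≈ 0.5170
Since p ≈ 0.5170 > α = 0.05, fail to reject H0; the data do not provide sufficient evidence against H0.

t = -0.66; fail to reject H0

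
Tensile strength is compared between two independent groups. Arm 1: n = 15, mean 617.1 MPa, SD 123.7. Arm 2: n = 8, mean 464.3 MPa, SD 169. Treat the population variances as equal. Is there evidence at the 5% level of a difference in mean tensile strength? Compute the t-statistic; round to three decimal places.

2.485

Let group 1 = arm 1, group 2 = arm 2. H0: μ_1 = μ_2; H1: μ_1 ≠ μ_2 (two-sample pooled-variance t-test, two-sided).
s_p² = [(15−1)·123.7² + (8−1)·169²]/(15+8−2) = 19721.5
t = (617.1 − 464.3)/√[19721.5·(1/15 + 1/8)] = 2.485
df = n₁ + n₂ − 2 = 21
Two-sided p-value ≈ 0.021
Since p ≈ 0.021 < α = 0.05, reject H0; the evidence is statistically significant.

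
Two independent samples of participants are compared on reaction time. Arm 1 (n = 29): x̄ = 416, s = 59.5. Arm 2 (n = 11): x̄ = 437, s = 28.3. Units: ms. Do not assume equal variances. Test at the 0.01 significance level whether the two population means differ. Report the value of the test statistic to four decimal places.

Let group 1 = arm 1, group 2 = arm 2. H0: μ_1 = μ_2; H1: μ_1 ≠ μ_2 (Welch's two-sample t-test, two-sided).
t = (x̄_1 − x̄_2)/√(s_1²/n_1 + s_2²/n_2) = (416 − 437)/√(59.5²/29 + 28.3²/11) = -1.5043
Welch–Satterthwaite df ≈ 35.75
Two-sided p-value ≈ 0.141
Since p ≈ 0.141 > α = 0.01, fail to reject H0; the data do not provide sufficient evidence against H0.

-1.5043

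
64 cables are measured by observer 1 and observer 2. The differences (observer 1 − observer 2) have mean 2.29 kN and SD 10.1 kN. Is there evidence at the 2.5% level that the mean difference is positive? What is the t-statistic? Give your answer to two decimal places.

H0: μ_d = 0; H1: μ_d > 0 (paired t-test on the differences, right-tailed).
t = d̄/(s_d/√n) = 2.29/(10.1/√64) = 1.81
df = n − 1 = 63
p-value = P(T ≥ 1.81) ≈ 0.0372
Since p ≈ 0.0372 > α = 0.025, fail to reject H0; the data do not provide sufficient evidence against H0.

1.81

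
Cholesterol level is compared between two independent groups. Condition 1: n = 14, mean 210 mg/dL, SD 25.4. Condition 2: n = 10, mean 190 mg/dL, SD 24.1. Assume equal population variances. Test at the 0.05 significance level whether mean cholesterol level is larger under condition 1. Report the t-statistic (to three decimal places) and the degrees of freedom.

Let group 1 = condition 1, group 2 = condition 2. H0: μ_1 = μ_2; H1: μ_1 > μ_2 (two-sample pooled-variance t-test, right-tailed).
s_p² = [(14−1)·25.4² + (10−1)·24.1²]/(14+10−2) = 618.835
t = (210 − 190)/√[618.835·(1/14 + 1/10)] = 1.942
df = n₁ + n₂ − 2 = 22
p-value = P(T ≥ 1.942) ≈ 0.0325
Since p ≈ 0.0325 < α = 0.05, reject H0; the data support H1.

t = 1.942, df = 22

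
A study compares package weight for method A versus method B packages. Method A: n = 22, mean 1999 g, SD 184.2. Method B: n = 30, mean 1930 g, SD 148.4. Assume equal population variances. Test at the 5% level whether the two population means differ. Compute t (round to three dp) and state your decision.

t = 1.495; fail to reject H0

Let group 1 = method A, group 2 = method B. H0: μ_1 = μ_2; H1: μ_1 ≠ μ_2 (two-sample pooled-variance t-test, two-sided).
s_p² = [(22−1)·184.2² + (30−1)·148.4²]/(22+30−2) = 27023.5
t = (1999 − 1930)/√[27023.5·(1/22 + 1/30)] = 1.495
df = n₁ + n₂ − 2 = 50
Two-sided p-value ≈ 0.141
Since p ≈ 0.141 > α = 0.05, fail to reject H0; the data do not provide sufficient evidence against H0.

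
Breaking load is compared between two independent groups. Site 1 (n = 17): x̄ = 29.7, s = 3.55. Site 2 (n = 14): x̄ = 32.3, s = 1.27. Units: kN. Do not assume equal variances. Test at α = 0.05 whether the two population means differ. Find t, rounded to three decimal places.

-2.809

Let group 1 = site 1, group 2 = site 2. H0: μ_1 = μ_2; H1: μ_1 ≠ μ_2 (Welch's two-sample t-test, two-sided).
t = (x̄_1 − x̄_2)/√(s_1²/n_1 + s_2²/n_2) = (29.7 − 32.3)/√(3.55²/17 + 1.27²/14) = -2.809
Welch–Satterthwaite df ≈ 20.74
Two-sided p-value ≈ 0.0106
Since p ≈ 0.0106 < α = 0.05, reject H0; the evidence is statistically significant.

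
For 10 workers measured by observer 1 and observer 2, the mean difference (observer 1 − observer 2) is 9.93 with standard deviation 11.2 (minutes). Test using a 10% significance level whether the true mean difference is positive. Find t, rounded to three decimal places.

H0: μ_d = 0; H1: μ_d > 0 (paired t-test on the differences, right-tailed).
t = d̄/(s_d/√n) = 9.93/(11.2/√10) = 2.804
df = n − 1 = 9
p-value = P(T ≥ 2.804) ≈ 0.010
Since p ≈ 0.010 < α = 0.1, reject H0; the data support H1.

2.804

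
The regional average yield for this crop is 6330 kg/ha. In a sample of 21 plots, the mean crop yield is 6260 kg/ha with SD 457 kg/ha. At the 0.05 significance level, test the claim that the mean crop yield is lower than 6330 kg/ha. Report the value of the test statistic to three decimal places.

-0.702

H0: μ = 6330; H1: μ < 6330 (one-sample t-test, left-tailed).
t = (x̄ − μ₀)/(s/√n) = (6260 − 6330)/(457/√21) = -0.702
df = n − 1 = 20
p-value = P(T ≤ -0.702) ≈ 0.245
Since p ≈ 0.245 > α = 0.05, fail to reject H0; the evidence is not statistically significant.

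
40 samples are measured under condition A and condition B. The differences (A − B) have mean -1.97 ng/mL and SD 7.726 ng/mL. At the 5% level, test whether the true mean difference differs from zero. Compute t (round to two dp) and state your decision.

H0: μ_d = 0; H1: μ_d ≠ 0 (paired t-test on the differences, two-sided).
t = d̄/(s_d/√n) = -1.97/(7.726/√40) = -1.61
df = n − 1 = 39
Two-sided p-value ≈ 0.1149
Since p ≈ 0.1149 > α = 0.05, fail to reject H0; the data do not provide sufficient evidence against H0.

t = -1.61; fail to reject H0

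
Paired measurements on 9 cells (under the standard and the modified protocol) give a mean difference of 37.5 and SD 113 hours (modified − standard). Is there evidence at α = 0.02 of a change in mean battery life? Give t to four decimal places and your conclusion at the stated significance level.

H0: μ_d = 0; H1: μ_d ≠ 0 (paired t-test on the differences, two-sided).
t = d̄/(s_d/√n) = 37.5/(113/√9) = 0.9956
df = n − 1 = 8
Two-sided p-value ≈ 0.3486
Since p ≈ 0.3486 > α = 0.02, fail to reject H0; the data do not provide sufficient evidence against H0.

t = 0.9956; fail to reject H0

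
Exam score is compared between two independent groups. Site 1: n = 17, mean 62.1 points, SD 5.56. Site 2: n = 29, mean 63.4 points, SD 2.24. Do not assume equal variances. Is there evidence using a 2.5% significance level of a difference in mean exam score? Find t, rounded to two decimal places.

Let group 1 = site 1, group 2 = site 2. H0: μ_1 = μ_2; H1: μ_1 ≠ μ_2 (Welch's two-sample t-test, two-sided).
t = (x̄_1 − x̄_2)/√(s_1²/n_1 + s_2²/n_2) = (62.1 − 63.4)/√(5.56²/17 + 2.24²/29) = -0.92
Welch–Satterthwaite df ≈ 19.09
Two-sided p-value ≈ 0.3684
Since p ≈ 0.3684 > α = 0.025, fail to reject H0; the data do not provide sufficient evidence against H0.

-0.92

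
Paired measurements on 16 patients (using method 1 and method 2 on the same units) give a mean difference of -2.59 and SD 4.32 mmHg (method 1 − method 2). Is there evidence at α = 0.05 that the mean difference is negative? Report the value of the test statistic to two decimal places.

-2.40

H0: μ_d = 0; H1: μ_d < 0 (paired t-test on the differences, left-tailed).
t = d̄/(s_d/√n) = -2.59/(4.32/√16) = -2.40
df = n − 1 = 15
p-value = P(T ≤ -2.40) ≈ 0.015
Since p ≈ 0.015 < α = 0.05, reject H0; the evidence is statistically significant.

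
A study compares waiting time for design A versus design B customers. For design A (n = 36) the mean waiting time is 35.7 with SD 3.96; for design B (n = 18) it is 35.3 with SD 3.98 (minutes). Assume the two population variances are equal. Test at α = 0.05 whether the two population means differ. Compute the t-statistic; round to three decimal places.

0.349

Let group 1 = design A, group 2 = design B. H0: μ_1 = μ_2; H1: μ_1 ≠ μ_2 (two-sample pooled-variance t-test, two-sided).
s_p² = [(36−1)·3.96² + (18−1)·3.98²]/(36+18−2) = 15.7335
t = (35.7 − 35.3)/√[15.7335·(1/36 + 1/18)] = 0.349
df = n₁ + n₂ − 2 = 52
Two-sided p-value ≈ 0.728
Since p ≈ 0.728 > α = 0.05, fail to reject H0; the evidence is not statistically significant.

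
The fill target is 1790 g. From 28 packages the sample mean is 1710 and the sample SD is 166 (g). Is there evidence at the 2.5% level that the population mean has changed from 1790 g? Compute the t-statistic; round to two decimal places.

-2.55

H0: μ = 1790; H1: μ ≠ 1790 (one-sample t-test, two-sided).
t = (x̄ − μ₀)/(s/√n) = (1710 − 1790)/(166/√28) = -2.55
df = n − 1 = 27
Two-sided p-value ≈ 0.0168
Since p ≈ 0.0168 < α = 0.025, reject H0; the evidence is statistically significant.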